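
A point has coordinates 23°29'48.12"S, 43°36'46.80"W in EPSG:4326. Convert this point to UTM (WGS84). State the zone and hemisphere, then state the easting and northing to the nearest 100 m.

Zone 23S: E 641600 m, N 7400800 m

Longitude -43.6130° lies in the 6° band [-48°, -42°), giving zone 23; latitude is south of the equator, so 23S.
Zone 23 central meridian λ₀ = 6×23 − 183 = -45°; Δλ = +1.3870°.
Transverse Mercator on WGS84 with k₀ = 0.9996 gives E = 641625.975 m, N = 7400810.413 m.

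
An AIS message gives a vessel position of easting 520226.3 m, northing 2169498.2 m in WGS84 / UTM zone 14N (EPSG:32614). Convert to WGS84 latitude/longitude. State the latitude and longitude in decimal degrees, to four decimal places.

lat 19.6205°, lon -98.8071°

Zone 14N: λ₀ = -99°, k₀ = 0.9996, false easting 500000 m.
Meridian distance M = (N − FN)/k₀ = 2170366.3 m.
Inverse transverse Mercator on WGS84 gives φ = 19.62050034°, λ = -98.80709995°.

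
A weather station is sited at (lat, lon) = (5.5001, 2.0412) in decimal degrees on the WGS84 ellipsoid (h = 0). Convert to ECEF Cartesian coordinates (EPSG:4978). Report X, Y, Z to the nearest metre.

X 6344939 m, Y 226138 m, Z 607255 m

WGS84: a = 6378137 m, e² = 0.006694380; N(φ) = a/√(1−e²sin²φ) = 6378333.135 m.
X = (N+h)·cosφ·cosλ = 6344938.898 m; Y = (N+h)·cosφ·sinλ = 226138.319 m; Z = (N(1−e²)+h)·sinφ = 607254.630 m.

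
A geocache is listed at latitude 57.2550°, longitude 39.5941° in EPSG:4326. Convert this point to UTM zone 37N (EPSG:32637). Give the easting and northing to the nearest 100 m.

Zone 37 central meridian λ₀ = 6×37 − 183 = 39°; Δλ = +0.5941°.
Transverse Mercator on WGS84 with k₀ = 0.9996 gives E = 535842.842 m, N = 6345928.211 m.

E 535800 m, N 6345900 m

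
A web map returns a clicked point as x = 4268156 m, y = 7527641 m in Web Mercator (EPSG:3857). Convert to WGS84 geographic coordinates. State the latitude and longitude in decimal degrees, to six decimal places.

R = 6378137 m. λ = x/R = 38.34149770°.
φ = 2·arctan(exp(y/R)) − 90° = 2·arctan(3.25511) − 90° = 55.84509978°.

lat 55.845100°, lon 38.341498°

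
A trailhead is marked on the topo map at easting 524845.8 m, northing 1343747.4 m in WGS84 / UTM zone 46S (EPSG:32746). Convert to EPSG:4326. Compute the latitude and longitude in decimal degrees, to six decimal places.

lat -77.979000°, lon 94.068701°

Zone 46S: λ₀ = 93°, k₀ = 0.9996, false easting 500000 m, false northing 10000000 m.
Meridian distance M = (N − FN)/k₀ = -8659716.5 m.
Inverse transverse Mercator on WGS84 gives φ = -77.97899983°, λ = 94.06870128°.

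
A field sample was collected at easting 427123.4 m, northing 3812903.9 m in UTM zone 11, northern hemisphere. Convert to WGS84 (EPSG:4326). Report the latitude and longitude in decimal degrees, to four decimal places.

lat 34.4551°, lon -117.7934°

Zone 11N: λ₀ = -117°, k₀ = 0.9996, false easting 500000 m.
Meridian distance M = (N − FN)/k₀ = 3814429.7 m.
Inverse transverse Mercator on WGS84 gives φ = 34.45509984°, λ = -117.79340035°.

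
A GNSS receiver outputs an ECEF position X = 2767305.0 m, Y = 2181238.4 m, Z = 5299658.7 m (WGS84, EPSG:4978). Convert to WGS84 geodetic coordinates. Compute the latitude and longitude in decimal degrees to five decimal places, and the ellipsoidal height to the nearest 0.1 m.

λ = atan2(Y, X) = 38.24579932°; p = √(X²+Y²) = 3523603.0 m.
Bowring's method on WGS84 (a = 6378137 m, b = 6356752.314 m) gives φ = 56.55830039°, h = 845.920 m.

lat 56.55830°, lon 38.24580°, h 845.9 m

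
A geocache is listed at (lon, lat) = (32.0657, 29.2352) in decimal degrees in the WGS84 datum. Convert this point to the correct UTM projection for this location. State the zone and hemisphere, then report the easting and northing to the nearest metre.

Longitude 32.0657° lies in the 6° band [30°, 36°), giving zone 36; latitude is north of the equator, so 36N.
Zone 36 central meridian λ₀ = 6×36 − 183 = 33°; Δλ = -0.9343°.
Transverse Mercator on WGS84 with k₀ = 0.9996 gives E = 409203.894 m, N = 3234405.792 m.

Zone 36N: E 409204 m, N 3234406 m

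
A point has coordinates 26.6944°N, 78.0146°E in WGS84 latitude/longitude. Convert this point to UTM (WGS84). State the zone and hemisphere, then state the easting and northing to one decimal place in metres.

Longitude 78.0146° lies in the 6° band [78°, 84°), giving zone 44; latitude is north of the equator, so 44N.
Zone 44 central meridian λ₀ = 6×44 − 183 = 81°; Δλ = -2.9854°.
Transverse Mercator on WGS84 with k₀ = 0.9996 gives E = 202925.779 m, N = 2956066.876 m.

Zone 44N: E 202925.8 m, N 2956066.9 m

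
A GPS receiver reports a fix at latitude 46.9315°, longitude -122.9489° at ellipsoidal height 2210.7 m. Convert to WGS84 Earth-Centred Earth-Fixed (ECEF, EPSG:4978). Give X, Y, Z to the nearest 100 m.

X -2374000 m, Y -3662700 m, Z 4638200 m

WGS84: a = 6378137 m, e² = 0.006694380; N(φ) = a/√(1−e²sin²φ) = 6389561.185 m.
X = (N+h)·cosφ·cosλ = -2373954.938 m; Y = (N+h)·cosφ·sinλ = -3662717.469 m; Z = (N(1−e²)+h)·sinφ = 4638182.936 m.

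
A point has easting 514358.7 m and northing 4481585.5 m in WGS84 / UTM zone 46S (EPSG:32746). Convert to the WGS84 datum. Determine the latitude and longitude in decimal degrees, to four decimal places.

Zone 46S: λ₀ = 93°, k₀ = 0.9996, false easting 500000 m, false northing 10000000 m.
Meridian distance M = (N − FN)/k₀ = -5520622.7 m.
Inverse transverse Mercator on WGS84 gives φ = -49.81799966°, λ = 93.19960038°.

lat -49.8180°, lon 93.1996°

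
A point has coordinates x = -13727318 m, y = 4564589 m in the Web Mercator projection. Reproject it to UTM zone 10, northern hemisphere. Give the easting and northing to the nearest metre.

Web Mercator inverse (R = 6378137 m) → φ = 37.89489767°, λ = -123.31459569°.
UTM 10N forward: E = 472339.931 m, N = 4194200.445 m.

E 472340 m, N 4194200 m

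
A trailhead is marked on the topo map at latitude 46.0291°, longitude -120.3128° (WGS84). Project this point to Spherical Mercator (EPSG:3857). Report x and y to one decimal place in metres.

x -13393159.6 m, y 5785013.7 m

Web Mercator is spherical with R = a = 6378137 m.
x = R·λ = 6378137 × -2.099854492 = -13393159.632 m.
y = R·ln tan(π/4 + φ/2) = 6378137 × 0.907006818 = 5785013.743 m.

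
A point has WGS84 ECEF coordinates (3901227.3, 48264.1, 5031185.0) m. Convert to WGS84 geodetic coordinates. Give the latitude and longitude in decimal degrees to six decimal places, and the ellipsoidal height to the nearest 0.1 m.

λ = atan2(Y, X) = 0.70879955°; p = √(X²+Y²) = 3901525.8 m.
Bowring's method on WGS84 (a = 6378137 m, b = 6356752.314 m) gives φ = 52.39369986°, h = 1931.191 m.

lat 52.393700°, lon 0.708800°, h 1931.2 m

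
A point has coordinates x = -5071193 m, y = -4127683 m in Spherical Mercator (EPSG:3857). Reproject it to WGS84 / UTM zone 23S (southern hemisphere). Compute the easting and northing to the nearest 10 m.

E 449160 m, N 6156400 m

Web Mercator inverse (R = 6378137 m) → φ = -34.73320044°, λ = -45.55530181°.
UTM 23S forward: E = 449163.586 m, N = 6156402.980 m.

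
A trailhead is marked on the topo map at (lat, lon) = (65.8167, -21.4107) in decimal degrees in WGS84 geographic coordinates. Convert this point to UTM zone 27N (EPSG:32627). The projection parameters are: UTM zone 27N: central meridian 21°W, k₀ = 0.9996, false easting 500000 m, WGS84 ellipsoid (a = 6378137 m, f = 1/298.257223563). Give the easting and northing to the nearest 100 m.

E 481200 m, N 7299500 m

Zone 27 central meridian λ₀ = 6×27 − 183 = -21°; Δλ = -0.4107°.
Transverse Mercator on WGS84 with k₀ = 0.9996 gives E = 481226.150 m, N = 7299540.533 m.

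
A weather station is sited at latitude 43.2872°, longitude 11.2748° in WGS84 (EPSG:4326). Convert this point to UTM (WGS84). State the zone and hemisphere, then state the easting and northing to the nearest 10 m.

Zone 32N: E 684550 m, N 4795220 m

Longitude 11.2748° lies in the 6° band [6°, 12°), giving zone 32; latitude is north of the equator, so 32N.
Zone 32 central meridian λ₀ = 6×32 − 183 = 9°; Δλ = +2.2748°.
Transverse Mercator on WGS84 with k₀ = 0.9996 gives E = 684552.261 m, N = 4795221.335 m.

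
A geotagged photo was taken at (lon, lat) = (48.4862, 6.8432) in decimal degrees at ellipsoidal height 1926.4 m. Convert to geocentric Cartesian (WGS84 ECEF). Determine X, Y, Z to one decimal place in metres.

X 4198782.6 m, Y 4743557.8 m, Z 755149.6 m

WGS84: a = 6378137 m, e² = 0.006694380; N(φ) = a/√(1−e²sin²φ) = 6378440.118 m.
X = (N+h)·cosφ·cosλ = 4198782.644 m; Y = (N+h)·cosφ·sinλ = 4743557.778 m; Z = (N(1−e²)+h)·sinφ = 755149.561 m.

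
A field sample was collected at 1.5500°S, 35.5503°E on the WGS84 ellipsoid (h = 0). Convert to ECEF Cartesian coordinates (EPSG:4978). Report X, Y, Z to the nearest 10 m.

WGS84: a = 6378137 m, e² = 0.006694380; N(φ) = a/√(1−e²sin²φ) = 6378152.620 m.
X = (N+h)·cosφ·cosλ = 5187400.686 m; Y = (N+h)·cosφ·sinλ = 3707012.306 m; Z = (N(1−e²)+h)·sinφ = -171369.643 m.

X 5187400 m, Y 3707010 m, Z -171370 m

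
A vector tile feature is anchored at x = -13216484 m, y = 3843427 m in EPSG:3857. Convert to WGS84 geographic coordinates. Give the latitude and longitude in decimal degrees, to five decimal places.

R = 6378137 m. λ = x/R = -118.72569580°.
φ = 2·arctan(exp(y/R)) − 90° = 2·arctan(1.82685) − 90° = 32.60829993°.

lat 32.60830°, lon -118.72570°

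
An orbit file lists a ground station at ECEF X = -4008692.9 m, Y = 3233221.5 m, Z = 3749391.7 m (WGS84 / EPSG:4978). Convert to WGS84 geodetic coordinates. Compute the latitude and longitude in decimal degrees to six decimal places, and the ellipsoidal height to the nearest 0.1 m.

λ = atan2(Y, X) = 141.11199933°; p = √(X²+Y²) = 5150081.6 m.
Bowring's method on WGS84 (a = 6378137 m, b = 6356752.314 m) gives φ = 36.23890032°, h = -360.979 m.

lat 36.238900°, lon 141.111999°, h -361.0 m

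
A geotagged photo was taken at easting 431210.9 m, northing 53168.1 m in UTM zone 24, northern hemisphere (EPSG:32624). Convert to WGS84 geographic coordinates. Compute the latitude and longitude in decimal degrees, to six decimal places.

lat 0.481000°, lon -39.618200°

Zone 24N: λ₀ = -39°, k₀ = 0.9996, false easting 500000 m.
Meridian distance M = (N − FN)/k₀ = 53189.4 m.
Inverse transverse Mercator on WGS84 gives φ = 0.48100018°, λ = -39.61819984°.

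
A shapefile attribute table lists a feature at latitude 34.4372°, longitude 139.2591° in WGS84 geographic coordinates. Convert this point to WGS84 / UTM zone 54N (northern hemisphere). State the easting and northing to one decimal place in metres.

E 340051.0 m, N 3812008.0 m

Zone 54 central meridian λ₀ = 6×54 − 183 = 141°; Δλ = -1.7409°.
Transverse Mercator on WGS84 with k₀ = 0.9996 gives E = 340051.037 m, N = 3812007.987 m.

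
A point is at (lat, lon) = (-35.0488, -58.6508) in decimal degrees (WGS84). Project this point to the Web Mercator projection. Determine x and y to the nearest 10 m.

x -6528980 m, y -4170510 m

Web Mercator is spherical with R = a = 6378137 m.
x = R·λ = 6378137 × -1.023649569 = -6528977.191 m.
y = R·ln tan(π/4 + φ/2) = 6378137 × -0.653876649 = -4170514.848 m.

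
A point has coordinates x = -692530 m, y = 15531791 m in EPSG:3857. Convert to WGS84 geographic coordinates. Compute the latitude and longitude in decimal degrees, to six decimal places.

R = 6378137 m. λ = x/R = -6.22110284°.
φ = 2·arctan(exp(y/R)) − 90° = 2·arctan(11.41766) − 90° = 79.98919952°.

lat 79.989200°, lon -6.221103°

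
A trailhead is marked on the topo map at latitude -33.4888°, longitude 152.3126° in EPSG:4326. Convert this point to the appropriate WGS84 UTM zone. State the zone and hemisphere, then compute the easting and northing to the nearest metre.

Longitude 152.3126° lies in the 6° band [150°, 156°), giving zone 56; latitude is south of the equator, so 56S.
Zone 56 central meridian λ₀ = 6×56 − 183 = 153°; Δλ = -0.6874°.
Transverse Mercator on WGS84 with k₀ = 0.9996 gives E = 436141.768 m, N = 6294311.139 m.

Zone 56S: E 436142 m, N 6294311 m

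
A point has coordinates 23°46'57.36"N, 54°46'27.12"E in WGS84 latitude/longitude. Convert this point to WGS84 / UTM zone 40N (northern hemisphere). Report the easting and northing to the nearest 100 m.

Zone 40 central meridian λ₀ = 6×40 − 183 = 57°; Δλ = -2.2258°.
Transverse Mercator on WGS84 with k₀ = 0.9996 gives E = 273194.047 m, N = 2631934.844 m.

E 273200 m, N 2631900 m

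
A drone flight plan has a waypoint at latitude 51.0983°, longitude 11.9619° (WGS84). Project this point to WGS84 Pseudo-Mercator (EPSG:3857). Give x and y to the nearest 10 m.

x 1331590 m, y 6638700 m

Web Mercator is spherical with R = a = 6378137 m.
x = R·λ = 6378137 × 0.208774540 = 1331592.617 m.
y = R·ln tan(π/4 + φ/2) = 6378137 × 1.040852573 = 6638700.309 m.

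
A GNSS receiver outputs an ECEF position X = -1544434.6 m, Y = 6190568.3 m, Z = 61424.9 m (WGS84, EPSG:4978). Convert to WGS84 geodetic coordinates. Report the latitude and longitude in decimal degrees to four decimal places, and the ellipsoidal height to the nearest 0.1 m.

λ = atan2(Y, X) = 104.00830006°; p = √(X²+Y²) = 6380314.6 m.
Bowring's method on WGS84 (a = 6378137 m, b = 6356752.314 m) gives φ = 0.55529961°, h = 2475.239 m.

lat 0.5553°, lon 104.0083°, h 2475.2 m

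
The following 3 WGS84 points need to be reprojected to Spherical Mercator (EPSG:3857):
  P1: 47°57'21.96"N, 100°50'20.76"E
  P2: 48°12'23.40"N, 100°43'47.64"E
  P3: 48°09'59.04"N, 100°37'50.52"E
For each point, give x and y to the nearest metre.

P1: x 11225357 m, y 6099555 m; P2: x 11213201 m, y 6141278 m; P3: x 11202158 m, y 6134583 m

Web Mercator: x = R·λ, y = R·ln tan(π/4+φ/2), R = 6378137 m.
P1 (47.9561°, 100.8391°) → (11225357.264, 6099554.544) m.
P2 (48.2065°, 100.7299°) → (11213201.176, 6141278.092) m.
P3 (48.1664°, 100.6307°) → (11202158.282, 6134582.647) m.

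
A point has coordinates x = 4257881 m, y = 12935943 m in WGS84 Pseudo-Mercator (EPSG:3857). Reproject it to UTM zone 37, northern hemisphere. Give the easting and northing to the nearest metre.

E 478322 m, N 8324704 m

Web Mercator inverse (R = 6378137 m) → φ = 75.00859987°, λ = 38.24919580°.
UTM 37N forward: E = 478321.615 m, N = 8324703.537 m.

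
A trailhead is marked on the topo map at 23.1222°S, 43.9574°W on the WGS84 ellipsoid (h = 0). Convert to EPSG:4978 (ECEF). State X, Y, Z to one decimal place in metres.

X 4224696.8 m, Y -4073676.3 m, Z -2489170.9 m

WGS84: a = 6378137 m, e² = 0.006694380; N(φ) = a/√(1−e²sin²φ) = 6381431.716 m.
X = (N+h)·cosφ·cosλ = 4224696.842 m; Y = (N+h)·cosφ·sinλ = -4073676.313 m; Z = (N(1−e²)+h)·sinφ = -2489170.895 m.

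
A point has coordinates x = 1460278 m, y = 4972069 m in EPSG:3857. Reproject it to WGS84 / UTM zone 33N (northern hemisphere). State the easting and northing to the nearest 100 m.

Web Mercator inverse (R = 6378137 m) → φ = 40.72639930°, λ = 13.11790046°.
UTM 33N forward: E = 341055.510 m, N = 4510089.104 m.

E 341100 m, N 4510100 m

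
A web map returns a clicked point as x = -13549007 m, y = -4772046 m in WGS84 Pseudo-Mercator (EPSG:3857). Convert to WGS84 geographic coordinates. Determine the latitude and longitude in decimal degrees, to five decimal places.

R = 6378137 m. λ = x/R = -121.71280073°.
φ = 2·arctan(exp(y/R)) − 90° = 2·arctan(0.47322) − 90° = -39.35080028°.

lat -39.35080°, lon -121.71280°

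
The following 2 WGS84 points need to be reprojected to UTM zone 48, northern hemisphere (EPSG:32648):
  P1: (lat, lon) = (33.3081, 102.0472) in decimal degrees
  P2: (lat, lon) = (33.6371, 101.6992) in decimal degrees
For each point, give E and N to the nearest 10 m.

UTM zone 48N: λ₀ = 105°, k₀ = 0.9996.
P1 (33.3081°, 102.0472°) → (225075.754, 3689336.127) m.
P2 (33.6371°, 101.6992°) → (193822.229, 3726808.140) m.

P1: E 225080 m, N 3689340 m; P2: E 193820 m, N 3726810 m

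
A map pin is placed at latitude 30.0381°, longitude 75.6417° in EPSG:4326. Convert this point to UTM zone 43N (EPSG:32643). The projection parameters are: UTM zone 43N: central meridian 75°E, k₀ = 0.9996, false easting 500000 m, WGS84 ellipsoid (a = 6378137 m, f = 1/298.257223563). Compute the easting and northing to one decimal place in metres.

Zone 43 central meridian λ₀ = 6×43 − 183 = 75°; Δλ = +0.6417°.
Transverse Mercator on WGS84 with k₀ = 0.9996 gives E = 561867.475 m, N = 3323180.583 m.

E 561867.5 m, N 3323180.6 m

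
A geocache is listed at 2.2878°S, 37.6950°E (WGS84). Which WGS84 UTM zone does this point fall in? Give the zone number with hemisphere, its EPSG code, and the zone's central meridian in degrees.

UTM zone = ⌊(λ + 180)/6⌋ + 1; 37.6950° ∈ [36°, 42°) → zone 37.
Hemisphere: S (φ < 0).
Central meridian λ₀ = 6×37 − 183 = 39°.
EPSG code: 32737.

Zone 37S (EPSG:32737), central meridian 39°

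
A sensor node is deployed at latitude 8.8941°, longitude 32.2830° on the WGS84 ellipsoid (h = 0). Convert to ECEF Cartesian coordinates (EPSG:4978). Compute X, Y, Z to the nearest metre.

WGS84: a = 6378137 m, e² = 0.006694380; N(φ) = a/√(1−e²sin²φ) = 6378647.380 m.
X = (N+h)·cosφ·cosλ = 5327796.042 m; Y = (N+h)·cosφ·sinλ = 3365880.718 m; Z = (N(1−e²)+h)·sinφ = 979592.108 m.

X 5327796 m, Y 3365881 m, Z 979592 m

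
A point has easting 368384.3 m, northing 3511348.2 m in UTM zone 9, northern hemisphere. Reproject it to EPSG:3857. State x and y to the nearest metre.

Unproject from UTM 9N (λ₀ = -129°) → φ = 31.73000023°, λ = -130.38929991°.
Web Mercator (R = 6378137 m): x = -14514870.471 m, y = 3727920.910 m.

x -14514870 m, y 3727921 m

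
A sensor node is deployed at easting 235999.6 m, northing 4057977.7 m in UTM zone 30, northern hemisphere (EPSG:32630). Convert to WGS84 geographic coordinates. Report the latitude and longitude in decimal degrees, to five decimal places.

lat 36.63080°, lon -5.95250°

Zone 30N: λ₀ = -3°, k₀ = 0.9996, false easting 500000 m.
Meridian distance M = (N − FN)/k₀ = 4059601.5 m.
Inverse transverse Mercator on WGS84 gives φ = 36.63080029°, λ = -5.95249948°.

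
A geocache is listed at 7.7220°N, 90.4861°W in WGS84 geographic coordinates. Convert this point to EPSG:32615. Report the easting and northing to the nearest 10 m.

E 777300 m, N 854380 m

Zone 15 central meridian λ₀ = 6×15 − 183 = -93°; Δλ = +2.5139°.
Transverse Mercator on WGS84 with k₀ = 0.9996 gives E = 777300.513 m, N = 854382.526 m.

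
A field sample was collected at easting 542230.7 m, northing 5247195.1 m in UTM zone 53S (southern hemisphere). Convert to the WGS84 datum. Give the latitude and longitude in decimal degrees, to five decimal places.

lat -42.92670°, lon 135.51750°

Zone 53S: λ₀ = 135°, k₀ = 0.9996, false easting 500000 m, false northing 10000000 m.
Meridian distance M = (N − FN)/k₀ = -4754706.8 m.
Inverse transverse Mercator on WGS84 gives φ = -42.92670001°, λ = 135.51749975°.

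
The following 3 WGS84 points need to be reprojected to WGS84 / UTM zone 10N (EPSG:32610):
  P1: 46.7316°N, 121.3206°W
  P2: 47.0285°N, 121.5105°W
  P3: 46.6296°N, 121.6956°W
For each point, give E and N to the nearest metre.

P1: E 628314 m, N 5176708 m; P2: E 613179 m, N 5209408 m; P3: E 599851 m, N 5164831 m

UTM zone 10N: λ₀ = -123°, k₀ = 0.9996.
P1 (46.7316°, -121.3206°) → (628314.233, 5176707.982) m.
P2 (47.0285°, -121.5105°) → (613178.981, 5209407.759) m.
P3 (46.6296°, -121.6956°) → (599850.527, 5164830.539) m.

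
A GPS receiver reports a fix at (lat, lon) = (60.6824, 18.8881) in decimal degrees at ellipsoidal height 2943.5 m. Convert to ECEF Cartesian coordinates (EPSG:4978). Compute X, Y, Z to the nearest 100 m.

X 2963800 m, Y 1014000 m, Z 5540700 m

WGS84: a = 6378137 m, e² = 0.006694380; N(φ) = a/√(1−e²sin²φ) = 6394429.510 m.
X = (N+h)·cosφ·cosλ = 2963800.046 m; Y = (N+h)·cosφ·sinλ = 1014047.890 m; Z = (N(1−e²)+h)·sinφ = 5540666.455 m.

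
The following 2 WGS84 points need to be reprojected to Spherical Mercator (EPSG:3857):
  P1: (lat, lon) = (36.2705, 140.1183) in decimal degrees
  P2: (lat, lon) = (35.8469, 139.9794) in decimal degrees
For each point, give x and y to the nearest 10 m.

Web Mercator: x = R·λ, y = R·ln tan(π/4+φ/2), R = 6378137 m.
P1 (36.2705°, 140.1183°) → (15597897.807, 4337905.875) m.
P2 (35.8469°, 139.9794°) → (15582435.530, 4279575.446) m.

P1: x 15597900 m, y 4337910 m; P2: x 15582440 m, y 4279580 m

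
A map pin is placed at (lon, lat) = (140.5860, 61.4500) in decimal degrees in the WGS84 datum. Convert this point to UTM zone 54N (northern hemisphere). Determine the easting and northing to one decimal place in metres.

E 477926.0 m, N 6812982.1 m

Zone 54 central meridian λ₀ = 6×54 − 183 = 141°; Δλ = -0.4140°.
Transverse Mercator on WGS84 with k₀ = 0.9996 gives E = 477926.028 m, N = 6812982.124 m.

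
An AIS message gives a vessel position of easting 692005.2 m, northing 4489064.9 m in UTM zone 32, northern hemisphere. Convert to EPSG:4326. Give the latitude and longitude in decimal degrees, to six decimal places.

lat 40.530100°, lon 11.266900°

Zone 32N: λ₀ = 9°, k₀ = 0.9996, false easting 500000 m.
Meridian distance M = (N − FN)/k₀ = 4490861.2 m.
Inverse transverse Mercator on WGS84 gives φ = 40.53010027°, λ = 11.26690014°.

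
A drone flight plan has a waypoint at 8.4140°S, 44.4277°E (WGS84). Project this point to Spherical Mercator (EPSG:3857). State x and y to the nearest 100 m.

Web Mercator is spherical with R = a = 6378137 m.
x = R·λ = 6378137 × 0.775409644 = 4945668.941 m.
y = R·ln tan(π/4 + φ/2) = 6378137 × -0.147382690 = -940026.988 m.

x 4945700 m, y -940000 m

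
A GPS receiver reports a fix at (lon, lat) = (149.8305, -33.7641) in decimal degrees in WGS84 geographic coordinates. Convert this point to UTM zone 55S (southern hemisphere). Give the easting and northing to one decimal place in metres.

Zone 55 central meridian λ₀ = 6×55 − 183 = 147°; Δλ = +2.8305°.
Transverse Mercator on WGS84 with k₀ = 0.9996 gives E = 762151.957 m, N = 6260399.044 m.

E 762152.0 m, N 6260399.0 m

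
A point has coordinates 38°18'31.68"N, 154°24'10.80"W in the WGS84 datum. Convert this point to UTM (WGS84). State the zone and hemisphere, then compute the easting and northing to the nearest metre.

Longitude -154.4030° lies in the 6° band [-156°, -150°), giving zone 5; latitude is north of the equator, so 5N.
Zone 5 central meridian λ₀ = 6×5 − 183 = -153°; Δλ = -1.4030°.
Transverse Mercator on WGS84 with k₀ = 0.9996 gives E = 377335.797 m, N = 4241009.017 m.

Zone 5N: E 377336 m, N 4241009 m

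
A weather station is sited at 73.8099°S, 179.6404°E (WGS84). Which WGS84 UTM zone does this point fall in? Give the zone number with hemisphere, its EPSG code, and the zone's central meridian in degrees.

Zone 60S (EPSG:32760), central meridian 177°

UTM zone = ⌊(λ + 180)/6⌋ + 1; 179.6404° ∈ [174°, 180°) → zone 60.
Hemisphere: S (φ < 0).
Central meridian λ₀ = 6×60 − 183 = 177°.
EPSG code: 32760.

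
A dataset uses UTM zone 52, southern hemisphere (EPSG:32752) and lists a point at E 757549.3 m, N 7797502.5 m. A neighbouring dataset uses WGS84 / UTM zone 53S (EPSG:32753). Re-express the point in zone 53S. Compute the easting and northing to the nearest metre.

UTM 52S → geographic: φ = -19.90180025°, λ = 131.46000033°.
UTM 53S (λ₀ = 135°) forward: E = 129285.995 m, N = 7795483.496 m.

E 129286 m, N 7795483 m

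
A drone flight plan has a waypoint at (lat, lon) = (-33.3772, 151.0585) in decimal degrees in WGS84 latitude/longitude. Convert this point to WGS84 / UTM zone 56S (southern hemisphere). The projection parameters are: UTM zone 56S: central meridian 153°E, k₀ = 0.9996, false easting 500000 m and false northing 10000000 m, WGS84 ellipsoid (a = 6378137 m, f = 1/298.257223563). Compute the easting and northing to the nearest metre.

E 319395 m, N 6305212 m

Zone 56 central meridian λ₀ = 6×56 − 183 = 153°; Δλ = -1.9415°.
Transverse Mercator on WGS84 with k₀ = 0.9996 gives E = 319395.077 m, N = 6305211.544 m.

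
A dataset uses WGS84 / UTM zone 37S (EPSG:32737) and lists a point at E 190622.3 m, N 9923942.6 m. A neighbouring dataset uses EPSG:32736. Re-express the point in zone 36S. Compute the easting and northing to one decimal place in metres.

E 858536.6 m, N 9923911.7 m

UTM 37S → geographic: φ = -0.68729997°, λ = 36.22059977°.
UTM 36S (λ₀ = 33°) forward: E = 858536.581 m, N = 9923911.695 m.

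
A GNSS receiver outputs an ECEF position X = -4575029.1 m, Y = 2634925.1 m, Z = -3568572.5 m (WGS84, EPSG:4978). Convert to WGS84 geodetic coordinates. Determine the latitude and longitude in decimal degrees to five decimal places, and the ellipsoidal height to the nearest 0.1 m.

lat -34.23440°, lon 150.06080°, h 1066.9 m

λ = atan2(Y, X) = 150.06080024°; p = √(X²+Y²) = 5279556.9 m.
Bowring's method on WGS84 (a = 6378137 m, b = 6356752.314 m) gives φ = -34.23439960°, h = 1066.895 m.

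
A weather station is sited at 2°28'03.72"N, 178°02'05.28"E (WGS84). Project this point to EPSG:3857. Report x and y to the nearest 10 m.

Web Mercator is spherical with R = a = 6378137 m.
x = R·λ = 6378137 × 3.107293443 = 19818743.279 m.
y = R·ln tan(π/4 + φ/2) = 6378137 × 0.043082812 = 274788.075 m.

x 19818740 m, y 274790 m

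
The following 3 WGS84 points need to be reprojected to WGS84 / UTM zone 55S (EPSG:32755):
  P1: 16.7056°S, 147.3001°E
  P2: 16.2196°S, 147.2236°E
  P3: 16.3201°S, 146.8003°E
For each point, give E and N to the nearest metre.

UTM zone 55S: λ₀ = 147°, k₀ = 0.9996.
P1 (-16.7056°, 147.3001°) → (531993.192, 8152988.409) m.
P2 (-16.2196°, 147.2236°) → (523897.063, 8206760.423) m.
P3 (-16.3201°, 146.8003°) → (478668.095, 8195645.970) m.

P1: E 531993 m, N 8152988 m; P2: E 523897 m, N 8206760 m; P3: E 478668 m, N 8195646 m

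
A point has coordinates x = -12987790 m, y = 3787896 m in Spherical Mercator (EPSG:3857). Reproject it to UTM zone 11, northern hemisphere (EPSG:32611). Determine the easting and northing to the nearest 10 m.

Web Mercator inverse (R = 6378137 m) → φ = 32.18710346°, λ = -116.67130264°.
UTM 11N forward: E = 530984.083 m, N = 3561222.350 m.

E 530980 m, N 3561220 m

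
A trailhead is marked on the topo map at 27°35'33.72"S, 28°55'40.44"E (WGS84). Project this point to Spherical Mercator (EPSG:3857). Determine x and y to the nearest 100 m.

x 3220200 m, y -3197700 m

Web Mercator is spherical with R = a = 6378137 m.
x = R·λ = 6378137 × 0.504887101 = 3220239.098 m.
y = R·ln tan(π/4 + φ/2) = 6378137 × -0.501356266 = -3197718.952 m.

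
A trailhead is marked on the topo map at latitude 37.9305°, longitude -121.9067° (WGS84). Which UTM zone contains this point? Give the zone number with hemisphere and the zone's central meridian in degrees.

Zone 10N, central meridian -123°

UTM zone = ⌊(λ + 180)/6⌋ + 1; -121.9067° ∈ [-126°, -120°) → zone 10.
Hemisphere: N (φ ≥ 0).
Central meridian λ₀ = 6×10 − 183 = -123°.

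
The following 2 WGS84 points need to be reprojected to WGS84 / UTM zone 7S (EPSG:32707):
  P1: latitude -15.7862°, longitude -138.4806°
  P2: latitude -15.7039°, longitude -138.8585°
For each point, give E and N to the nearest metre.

P1: E 769914 m, N 8253099 m; P2: E 729503 m, N 8262656 m

UTM zone 7S: λ₀ = -141°, k₀ = 0.9996.
P1 (-15.7862°, -138.4806°) → (769913.948, 8253098.583) m.
P2 (-15.7039°, -138.8585°) → (729502.752, 8262655.837) m.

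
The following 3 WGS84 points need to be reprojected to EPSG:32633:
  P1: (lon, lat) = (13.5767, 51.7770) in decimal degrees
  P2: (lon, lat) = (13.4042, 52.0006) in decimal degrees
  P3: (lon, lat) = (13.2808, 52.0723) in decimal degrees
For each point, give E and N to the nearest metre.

P1: E 401807 m, N 5737194 m; P2: E 390452 m, N 5762307 m; P3: E 382171 m, N 5770474 m

UTM zone 33N: λ₀ = 15°, k₀ = 0.9996.
P1 (51.7770°, 13.5767°) → (401807.269, 5737194.219) m.
P2 (52.0006°, 13.4042°) → (390452.340, 5762307.250) m.
P3 (52.0723°, 13.2808°) → (382170.522, 5770474.259) m.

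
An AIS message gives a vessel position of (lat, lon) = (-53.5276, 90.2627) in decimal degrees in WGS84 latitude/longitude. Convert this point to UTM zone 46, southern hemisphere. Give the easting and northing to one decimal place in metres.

E 318566.2 m, N 4065549.4 m

Zone 46 central meridian λ₀ = 6×46 − 183 = 93°; Δλ = -2.7373°.
Transverse Mercator on WGS84 with k₀ = 0.9996 gives E = 318566.174 m, N = 4065549.422 m.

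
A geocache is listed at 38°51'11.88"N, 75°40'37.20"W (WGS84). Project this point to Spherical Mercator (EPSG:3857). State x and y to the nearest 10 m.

x -8424330 m, y 4700680 m

Web Mercator is spherical with R = a = 6378137 m.
x = R·λ = 6378137 × -1.320812818 = -8424325.105 m.
y = R·ln tan(π/4 + φ/2) = 6378137 × 0.736998874 = 4700679.788 m.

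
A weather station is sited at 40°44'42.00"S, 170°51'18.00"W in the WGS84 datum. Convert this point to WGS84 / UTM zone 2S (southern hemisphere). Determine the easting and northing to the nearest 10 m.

E 512240 m, N 5489540 m

Zone 2 central meridian λ₀ = 6×2 − 183 = -171°; Δλ = +0.1450°.
Transverse Mercator on WGS84 with k₀ = 0.9996 gives E = 512241.601 m, N = 5489539.619 m.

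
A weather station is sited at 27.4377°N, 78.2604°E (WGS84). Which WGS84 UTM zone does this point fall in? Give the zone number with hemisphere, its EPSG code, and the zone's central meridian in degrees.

UTM zone = ⌊(λ + 180)/6⌋ + 1; 78.2604° ∈ [78°, 84°) → zone 44.
Hemisphere: N (φ ≥ 0).
Central meridian λ₀ = 6×44 − 183 = 81°.
EPSG code: 32644.

Zone 44N (EPSG:32644), central meridian 81°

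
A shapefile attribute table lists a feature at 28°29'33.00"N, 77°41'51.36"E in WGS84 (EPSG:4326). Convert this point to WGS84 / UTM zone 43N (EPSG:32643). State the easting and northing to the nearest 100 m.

Zone 43 central meridian λ₀ = 6×43 − 183 = 75°; Δλ = +2.6976°.
Transverse Mercator on WGS84 with k₀ = 0.9996 gives E = 764072.696 m, N = 3154728.051 m.

E 764100 m, N 3154700 m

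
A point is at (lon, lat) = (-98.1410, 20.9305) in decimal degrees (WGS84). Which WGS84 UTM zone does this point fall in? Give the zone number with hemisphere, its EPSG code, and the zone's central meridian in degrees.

Zone 14N (EPSG:32614), central meridian -99°

UTM zone = ⌊(λ + 180)/6⌋ + 1; -98.1410° ∈ [-102°, -96°) → zone 14.
Hemisphere: N (φ ≥ 0).
Central meridian λ₀ = 6×14 − 183 = -99°.
EPSG code: 32614.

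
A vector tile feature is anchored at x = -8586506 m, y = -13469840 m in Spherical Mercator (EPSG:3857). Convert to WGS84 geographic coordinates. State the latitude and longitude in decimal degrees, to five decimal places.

R = 6378137 m. λ = x/R = -77.13389577°.
φ = 2·arctan(exp(y/R)) − 90° = 2·arctan(0.12101) − 90° = -76.20030095°.

lat -76.20030°, lon -77.13390°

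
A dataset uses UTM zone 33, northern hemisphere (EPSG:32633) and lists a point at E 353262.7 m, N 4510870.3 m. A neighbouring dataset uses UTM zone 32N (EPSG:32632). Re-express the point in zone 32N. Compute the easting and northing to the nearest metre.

UTM 33N → geographic: φ = 40.73569970°, λ = 13.26219974°.
UTM 32N (λ₀ = 9°) forward: E = 859935.306 m, N = 4518163.036 m.

E 859935 m, N 4518163 m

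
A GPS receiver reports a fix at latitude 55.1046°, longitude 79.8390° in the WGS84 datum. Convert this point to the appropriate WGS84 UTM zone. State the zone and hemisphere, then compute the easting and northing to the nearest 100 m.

Zone 44N: E 425900 m, N 6107000 m

Longitude 79.8390° lies in the 6° band [78°, 84°), giving zone 44; latitude is north of the equator, so 44N.
Zone 44 central meridian λ₀ = 6×44 − 183 = 81°; Δλ = -1.1610°.
Transverse Mercator on WGS84 with k₀ = 0.9996 gives E = 425927.613 m, N = 6107046.878 m.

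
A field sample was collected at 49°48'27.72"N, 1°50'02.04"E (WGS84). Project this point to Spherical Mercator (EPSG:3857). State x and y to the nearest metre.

Web Mercator is spherical with R = a = 6378137 m.
x = R·λ = 6378137 × 0.032007593 = 204148.814 m.
y = R·ln tan(π/4 + φ/2) = 6378137 × 1.005472167 = 6413039.233 m.

x 204149 m, y 6413039 m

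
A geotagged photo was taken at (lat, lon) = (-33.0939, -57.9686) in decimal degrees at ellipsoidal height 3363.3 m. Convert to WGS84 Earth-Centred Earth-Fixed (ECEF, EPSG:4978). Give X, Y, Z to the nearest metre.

X 2838410 m, Y -4536871 m, Z -3464524 m

WGS84: a = 6378137 m, e² = 0.006694380; N(φ) = a/√(1−e²sin²φ) = 6384511.270 m.
X = (N+h)·cosφ·cosλ = 2838409.846 m; Y = (N+h)·cosφ·sinλ = -4536870.738 m; Z = (N(1−e²)+h)·sinφ = -3464524.315 m.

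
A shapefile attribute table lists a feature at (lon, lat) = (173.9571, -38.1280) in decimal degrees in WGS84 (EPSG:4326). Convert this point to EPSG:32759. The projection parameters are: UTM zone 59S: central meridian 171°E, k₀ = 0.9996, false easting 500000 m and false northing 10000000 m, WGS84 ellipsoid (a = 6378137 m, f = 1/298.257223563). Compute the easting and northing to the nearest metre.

Zone 59 central meridian λ₀ = 6×59 − 183 = 171°; Δλ = +2.9571°.
Transverse Mercator on WGS84 with k₀ = 0.9996 gives E = 759201.164 m, N = 5775851.069 m.

E 759201 m, N 5775851 m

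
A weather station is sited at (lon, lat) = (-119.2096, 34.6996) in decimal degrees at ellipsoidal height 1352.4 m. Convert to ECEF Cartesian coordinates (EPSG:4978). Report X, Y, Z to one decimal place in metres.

WGS84: a = 6378137 m, e² = 0.006694380; N(φ) = a/√(1−e²sin²φ) = 6385066.851 m.
X = (N+h)·cosφ·cosλ = -2562315.014 m; Y = (N+h)·cosφ·sinλ = -4582919.614 m; Z = (N(1−e²)+h)·sinφ = 3611287.977 m.

X -2562315.0 m, Y -4582919.6 m, Z 3611288.0 m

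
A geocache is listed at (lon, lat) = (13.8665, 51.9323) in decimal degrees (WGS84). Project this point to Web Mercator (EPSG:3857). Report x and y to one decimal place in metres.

Web Mercator is spherical with R = a = 6378137 m.
x = R·λ = 6378137 × 0.242016081 = 1543611.719 m.
y = R·ln tan(π/4 + φ/2) = 6378137 × 1.064243943 = 6787893.670 m.

x 1543611.7 m, y 6787893.7 m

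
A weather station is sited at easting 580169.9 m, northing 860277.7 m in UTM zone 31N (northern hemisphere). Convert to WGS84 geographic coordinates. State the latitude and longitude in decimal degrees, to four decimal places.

Zone 31N: λ₀ = 3°, k₀ = 0.9996, false easting 500000 m.
Meridian distance M = (N − FN)/k₀ = 860621.9 m.
Inverse transverse Mercator on WGS84 gives φ = 7.78210021°, λ = 3.72710014°.

lat 7.7821°, lon 3.7271°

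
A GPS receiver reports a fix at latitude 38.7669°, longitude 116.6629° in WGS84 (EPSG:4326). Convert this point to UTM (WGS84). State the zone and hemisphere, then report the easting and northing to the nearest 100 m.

Longitude 116.6629° lies in the 6° band [114°, 120°), giving zone 50; latitude is north of the equator, so 50N.
Zone 50 central meridian λ₀ = 6×50 − 183 = 117°; Δλ = -0.3371°.
Transverse Mercator on WGS84 with k₀ = 0.9996 gives E = 470714.349 m, N = 4290963.688 m.

Zone 50N: E 470700 m, N 4291000 m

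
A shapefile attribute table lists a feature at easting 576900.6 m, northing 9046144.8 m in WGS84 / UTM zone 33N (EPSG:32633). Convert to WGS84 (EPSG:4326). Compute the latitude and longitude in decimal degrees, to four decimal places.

Zone 33N: λ₀ = 15°, k₀ = 0.9996, false easting 500000 m.
Meridian distance M = (N − FN)/k₀ = 9049764.7 m.
Inverse transverse Mercator on WGS84 gives φ = 81.44670009°, λ = 19.63620257°.

lat 81.4467°, lon 19.6362°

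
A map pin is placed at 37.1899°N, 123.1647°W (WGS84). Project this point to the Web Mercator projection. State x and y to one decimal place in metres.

Web Mercator is spherical with R = a = 6378137 m.
x = R·λ = 6378137 × -2.149629537 = -13710631.688 m.
y = R·ln tan(π/4 + φ/2) = 6378137 × 0.700143248 = 4465609.557 m.

x -13710631.7 m, y 4465609.6 m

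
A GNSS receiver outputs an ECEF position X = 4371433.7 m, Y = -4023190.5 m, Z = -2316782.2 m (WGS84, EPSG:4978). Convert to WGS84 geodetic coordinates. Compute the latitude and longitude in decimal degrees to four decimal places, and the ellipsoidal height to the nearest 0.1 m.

λ = atan2(Y, X) = -42.62449979°; p = √(X²+Y²) = 5941001.1 m.
Bowring's method on WGS84 (a = 6378137 m, b = 6356752.314 m) gives φ = -21.43460027°, h = 1450.760 m.

lat -21.4346°, lon -42.6245°, h 1450.8 m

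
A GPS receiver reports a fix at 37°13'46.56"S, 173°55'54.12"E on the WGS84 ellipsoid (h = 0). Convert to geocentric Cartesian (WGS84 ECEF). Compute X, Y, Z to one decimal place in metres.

X -5056126.3 m, Y 537514.8 m, Z -3837712.4 m

WGS84: a = 6378137 m, e² = 0.006694380; N(φ) = a/√(1−e²sin²φ) = 6385965.871 m.
X = (N+h)·cosφ·cosλ = -5056126.335 m; Y = (N+h)·cosφ·sinλ = 537514.846 m; Z = (N(1−e²)+h)·sinφ = -3837712.381 m.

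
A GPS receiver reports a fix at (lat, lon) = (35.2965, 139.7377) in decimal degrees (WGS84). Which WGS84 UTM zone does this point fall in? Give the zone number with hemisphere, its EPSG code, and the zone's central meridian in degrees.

Zone 54N (EPSG:32654), central meridian 141°

UTM zone = ⌊(λ + 180)/6⌋ + 1; 139.7377° ∈ [138°, 144°) → zone 54.
Hemisphere: N (φ ≥ 0).
Central meridian λ₀ = 6×54 − 183 = 141°.
EPSG code: 32654.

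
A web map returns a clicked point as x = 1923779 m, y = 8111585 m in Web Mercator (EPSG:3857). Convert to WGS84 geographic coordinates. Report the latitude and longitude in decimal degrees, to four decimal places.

R = 6378137 m. λ = x/R = 17.28160079°.
φ = 2·arctan(exp(y/R)) − 90° = 2·arctan(3.56720) − 90° = 58.68020211°.

lat 58.6802°, lon 17.2816°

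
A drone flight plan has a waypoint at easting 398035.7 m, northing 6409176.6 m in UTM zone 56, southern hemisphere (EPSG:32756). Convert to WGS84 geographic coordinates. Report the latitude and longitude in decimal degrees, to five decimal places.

lat -32.44990°, lon 151.91520°

Zone 56S: λ₀ = 153°, k₀ = 0.9996, false easting 500000 m, false northing 10000000 m.
Meridian distance M = (N − FN)/k₀ = -3592260.3 m.
Inverse transverse Mercator on WGS84 gives φ = -32.44989955°, λ = 151.91519972°.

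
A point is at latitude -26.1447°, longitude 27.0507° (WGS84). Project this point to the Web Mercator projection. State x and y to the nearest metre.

x 3011270 m, y -3017014 m

Web Mercator is spherical with R = a = 6378137 m.
x = R·λ = 6378137 × 0.472123780 = 3011270.150 m.
y = R·ln tan(π/4 + φ/2) = 6378137 × -0.473024290 = -3017013.724 m.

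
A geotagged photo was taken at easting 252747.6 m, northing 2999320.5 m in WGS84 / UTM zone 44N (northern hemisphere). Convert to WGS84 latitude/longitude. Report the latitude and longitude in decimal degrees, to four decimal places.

lat 27.0942°, lon 78.5063°

Zone 44N: λ₀ = 81°, k₀ = 0.9996, false easting 500000 m.
Meridian distance M = (N − FN)/k₀ = 3000520.7 m.
Inverse transverse Mercator on WGS84 gives φ = 27.09420028°, λ = 78.50630022°.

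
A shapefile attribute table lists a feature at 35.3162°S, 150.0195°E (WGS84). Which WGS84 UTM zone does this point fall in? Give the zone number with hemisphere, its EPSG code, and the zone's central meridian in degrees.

UTM zone = ⌊(λ + 180)/6⌋ + 1; 150.0195° ∈ [150°, 156°) → zone 56.
Hemisphere: S (φ < 0).
Central meridian λ₀ = 6×56 − 183 = 153°.
EPSG code: 32756.

Zone 56S (EPSG:32756), central meridian 153°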